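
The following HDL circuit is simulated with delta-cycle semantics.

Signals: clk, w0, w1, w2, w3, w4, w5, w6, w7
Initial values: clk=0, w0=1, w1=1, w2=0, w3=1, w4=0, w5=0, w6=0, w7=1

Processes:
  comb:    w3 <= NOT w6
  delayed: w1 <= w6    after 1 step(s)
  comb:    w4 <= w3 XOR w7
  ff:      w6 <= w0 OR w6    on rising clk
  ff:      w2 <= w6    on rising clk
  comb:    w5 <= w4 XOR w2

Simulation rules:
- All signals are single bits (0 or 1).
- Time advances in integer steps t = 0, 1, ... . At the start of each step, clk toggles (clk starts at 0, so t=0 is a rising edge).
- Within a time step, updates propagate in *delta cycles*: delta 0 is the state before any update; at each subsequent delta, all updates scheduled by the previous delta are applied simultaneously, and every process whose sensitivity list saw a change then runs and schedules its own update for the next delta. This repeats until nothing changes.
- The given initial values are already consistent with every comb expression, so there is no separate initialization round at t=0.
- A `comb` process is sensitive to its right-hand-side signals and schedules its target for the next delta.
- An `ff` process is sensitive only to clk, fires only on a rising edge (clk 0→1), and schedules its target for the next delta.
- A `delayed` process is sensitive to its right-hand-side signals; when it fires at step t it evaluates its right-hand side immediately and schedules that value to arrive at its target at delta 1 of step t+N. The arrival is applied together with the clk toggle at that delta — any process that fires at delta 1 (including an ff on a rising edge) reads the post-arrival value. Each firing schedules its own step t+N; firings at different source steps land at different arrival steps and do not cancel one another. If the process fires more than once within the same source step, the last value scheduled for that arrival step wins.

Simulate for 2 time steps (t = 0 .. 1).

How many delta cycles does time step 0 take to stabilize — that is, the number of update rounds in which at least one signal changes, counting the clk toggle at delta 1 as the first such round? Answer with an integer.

t0.Δ0 w5=0 w1=1 w4=0 clk=0 w3=1 w7=1 w6=0 w0=1 w2=0
t0.Δ1 w5=0 w1=1 w4=0 clk=1 w3=1 w7=1 w6=0 w0=1 w2=0
t0.Δ2 w5=0 w1=1 w4=0 clk=1 w3=1 w7=1 w6=1 w0=1 w2=0
t0.Δ3 w5=0 w1=1 w4=0 clk=1 w3=0 w7=1 w6=1 w0=1 w2=0
t0.Δ4 w5=0 w1=1 w4=1 clk=1 w3=0 w7=1 w6=1 w0=1 w2=0
t0.Δ5 w5=1 w1=1 w4=1 clk=1 w3=0 w7=1 w6=1 w0=1 w2=0
t1.Δ0 w5=1 w1=1 w4=1 clk=1 w3=0 w7=1 w6=1 w0=1 w2=0
t1.Δ1 w5=1 w1=1 w4=1 clk=0 w3=0 w7=1 w6=1 w0=1 w2=0

5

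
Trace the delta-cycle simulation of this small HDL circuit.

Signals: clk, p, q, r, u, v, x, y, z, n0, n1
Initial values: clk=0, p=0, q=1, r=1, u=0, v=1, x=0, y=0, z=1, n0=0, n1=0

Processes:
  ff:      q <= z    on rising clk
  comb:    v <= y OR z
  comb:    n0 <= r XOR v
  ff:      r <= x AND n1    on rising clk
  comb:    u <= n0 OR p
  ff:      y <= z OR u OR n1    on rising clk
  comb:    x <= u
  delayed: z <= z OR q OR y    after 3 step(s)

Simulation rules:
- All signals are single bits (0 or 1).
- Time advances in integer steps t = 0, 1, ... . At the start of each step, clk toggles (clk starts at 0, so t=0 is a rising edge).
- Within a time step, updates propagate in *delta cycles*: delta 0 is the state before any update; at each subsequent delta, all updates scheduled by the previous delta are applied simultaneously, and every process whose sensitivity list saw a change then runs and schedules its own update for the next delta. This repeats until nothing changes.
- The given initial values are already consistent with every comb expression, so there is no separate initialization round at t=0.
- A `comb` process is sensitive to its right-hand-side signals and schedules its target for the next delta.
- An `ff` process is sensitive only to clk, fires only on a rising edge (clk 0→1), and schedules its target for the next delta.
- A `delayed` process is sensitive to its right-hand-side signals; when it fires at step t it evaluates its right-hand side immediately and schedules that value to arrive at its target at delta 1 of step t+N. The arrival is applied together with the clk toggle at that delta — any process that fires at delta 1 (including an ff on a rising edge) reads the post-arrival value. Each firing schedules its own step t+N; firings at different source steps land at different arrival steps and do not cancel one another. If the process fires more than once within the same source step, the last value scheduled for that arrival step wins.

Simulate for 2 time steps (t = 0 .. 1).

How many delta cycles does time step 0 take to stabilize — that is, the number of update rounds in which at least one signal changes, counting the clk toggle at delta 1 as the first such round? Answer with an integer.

t=0 Δ0: y=0 n0=0 r=1 p=0 clk=0 z=1 q=1 v=1 u=0 n1=0 x=0
  Δ1: clk:0→1
  Δ2: y:0→1, r:1→0
  Δ3: n0:0→1
  Δ4: u:0→1
  Δ5: x:0→1
  (5Δ to stable)
t=1 Δ0: y=1 n0=1 r=0 p=0 clk=1 z=1 q=1 v=1 u=1 n1=0 x=1
  Δ1: clk:1→0
  (1Δ to stable)

5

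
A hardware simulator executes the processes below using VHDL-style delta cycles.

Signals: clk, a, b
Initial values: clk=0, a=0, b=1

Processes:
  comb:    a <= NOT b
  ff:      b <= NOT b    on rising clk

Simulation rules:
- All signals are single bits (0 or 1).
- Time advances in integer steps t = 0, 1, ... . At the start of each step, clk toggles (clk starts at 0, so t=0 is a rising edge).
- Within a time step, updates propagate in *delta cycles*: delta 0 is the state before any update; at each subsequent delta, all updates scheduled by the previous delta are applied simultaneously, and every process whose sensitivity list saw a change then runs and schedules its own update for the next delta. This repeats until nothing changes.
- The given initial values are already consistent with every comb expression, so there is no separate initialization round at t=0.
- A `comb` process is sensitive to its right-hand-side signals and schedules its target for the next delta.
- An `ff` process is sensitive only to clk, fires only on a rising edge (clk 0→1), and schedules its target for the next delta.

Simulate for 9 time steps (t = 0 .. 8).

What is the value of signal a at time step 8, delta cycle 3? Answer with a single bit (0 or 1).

t=0 Δ0: b=1 a=0 clk=0
  Δ1: clk:0→1
  Δ2: b:1→0
  Δ3: a:0→1
  (3Δ to stable)
t=1 Δ0: b=0 a=1 clk=1
  Δ1: clk:1→0
  (1Δ to stable)
t=2 Δ0: b=0 a=1 clk=0
  Δ1: clk:0→1
  Δ2: b:0→1
  Δ3: a:1→0
  (3Δ to stable)
t=3 Δ0: b=1 a=0 clk=1
  Δ1: clk:1→0
  (1Δ to stable)
t=4 Δ0: b=1 a=0 clk=0
  Δ1: clk:0→1
  Δ2: b:1→0
  Δ3: a:0→1
  (3Δ to stable)
t=5 Δ0: b=0 a=1 clk=1
  Δ1: clk:1→0
  (1Δ to stable)
t=6 Δ0: b=0 a=1 clk=0
  Δ1: clk:0→1
  Δ2: b:0→1
  Δ3: a:1→0
  (3Δ to stable)
t=7 Δ0: b=1 a=0 clk=1
  Δ1: clk:1→0
  (1Δ to stable)
t=8 Δ0: b=1 a=0 clk=0
  Δ1: clk:0→1
  Δ2: b:1→0
  Δ3: a:0→1
  (3Δ to stable)

1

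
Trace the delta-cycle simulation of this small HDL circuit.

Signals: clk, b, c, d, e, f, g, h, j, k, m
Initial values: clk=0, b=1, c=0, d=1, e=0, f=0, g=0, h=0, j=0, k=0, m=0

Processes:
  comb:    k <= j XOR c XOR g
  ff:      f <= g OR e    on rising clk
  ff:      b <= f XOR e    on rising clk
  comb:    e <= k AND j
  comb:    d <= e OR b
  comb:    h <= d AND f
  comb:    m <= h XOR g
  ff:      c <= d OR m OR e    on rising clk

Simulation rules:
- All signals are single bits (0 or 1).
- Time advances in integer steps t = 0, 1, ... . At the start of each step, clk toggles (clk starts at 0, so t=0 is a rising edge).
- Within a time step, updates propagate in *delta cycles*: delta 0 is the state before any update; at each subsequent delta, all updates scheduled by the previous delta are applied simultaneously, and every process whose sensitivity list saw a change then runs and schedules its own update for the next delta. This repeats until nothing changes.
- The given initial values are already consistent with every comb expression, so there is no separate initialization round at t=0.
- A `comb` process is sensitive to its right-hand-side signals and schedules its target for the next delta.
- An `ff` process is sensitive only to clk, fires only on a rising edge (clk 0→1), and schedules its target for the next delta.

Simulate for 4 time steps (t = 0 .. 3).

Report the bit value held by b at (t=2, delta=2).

t=0 Δ0: j=0 m=0 f=0 clk=0 e=0 b=1 g=0 h=0 d=1 c=0 k=0
  Δ1: clk:0→1
  Δ2: b:1→0, c:0→1
  Δ3: d:1→0, k:0→1
  (3Δ to stable)
t=1 Δ0: j=0 m=0 f=0 clk=1 e=0 b=0 g=0 h=0 d=0 c=1 k=1
  Δ1: clk:1→0
  (1Δ to stable)
t=2 Δ0: j=0 m=0 f=0 clk=0 e=0 b=0 g=0 h=0 d=0 c=1 k=1
  Δ1: clk:0→1
  Δ2: c:1→0
  Δ3: k:1→0
  (3Δ to stable)
t=3 Δ0: j=0 m=0 f=0 clk=1 e=0 b=0 g=0 h=0 d=0 c=0 k=0
  Δ1: clk:1→0
  (1Δ to stable)

0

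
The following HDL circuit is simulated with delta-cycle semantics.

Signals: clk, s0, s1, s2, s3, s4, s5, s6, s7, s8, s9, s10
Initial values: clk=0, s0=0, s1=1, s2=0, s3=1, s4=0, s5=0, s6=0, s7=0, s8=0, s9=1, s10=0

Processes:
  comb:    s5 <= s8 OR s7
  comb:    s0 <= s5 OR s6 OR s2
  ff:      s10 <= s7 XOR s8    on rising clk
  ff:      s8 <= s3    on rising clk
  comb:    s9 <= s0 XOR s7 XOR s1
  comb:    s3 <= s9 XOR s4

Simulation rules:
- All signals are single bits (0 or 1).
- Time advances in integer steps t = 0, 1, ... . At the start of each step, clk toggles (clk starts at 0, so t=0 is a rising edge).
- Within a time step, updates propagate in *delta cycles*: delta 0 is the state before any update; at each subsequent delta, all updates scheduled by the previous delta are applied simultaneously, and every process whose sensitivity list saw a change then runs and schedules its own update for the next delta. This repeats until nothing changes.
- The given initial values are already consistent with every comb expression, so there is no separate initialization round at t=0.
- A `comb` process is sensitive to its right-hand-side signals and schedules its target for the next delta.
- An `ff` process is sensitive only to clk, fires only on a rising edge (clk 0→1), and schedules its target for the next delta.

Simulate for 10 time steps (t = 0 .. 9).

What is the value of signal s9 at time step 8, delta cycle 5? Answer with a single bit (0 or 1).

t0.Δ0 s6=0 s0=0 s8=0 s5=0 s1=1 s4=0 clk=0 s7=0 s9=1 s10=0 s3=1 s2=0
t0.Δ1 s6=0 s0=0 s8=0 s5=0 s1=1 s4=0 clk=1 s7=0 s9=1 s10=0 s3=1 s2=0
t0.Δ2 s6=0 s0=0 s8=1 s5=0 s1=1 s4=0 clk=1 s7=0 s9=1 s10=0 s3=1 s2=0
t0.Δ3 s6=0 s0=0 s8=1 s5=1 s1=1 s4=0 clk=1 s7=0 s9=1 s10=0 s3=1 s2=0
t0.Δ4 s6=0 s0=1 s8=1 s5=1 s1=1 s4=0 clk=1 s7=0 s9=1 s10=0 s3=1 s2=0
t0.Δ5 s6=0 s0=1 s8=1 s5=1 s1=1 s4=0 clk=1 s7=0 s9=0 s10=0 s3=1 s2=0
t0.Δ6 s6=0 s0=1 s8=1 s5=1 s1=1 s4=0 clk=1 s7=0 s9=0 s10=0 s3=0 s2=0
t1.Δ0 s6=0 s0=1 s8=1 s5=1 s1=1 s4=0 clk=1 s7=0 s9=0 s10=0 s3=0 s2=0
t1.Δ1 s6=0 s0=1 s8=1 s5=1 s1=1 s4=0 clk=0 s7=0 s9=0 s10=0 s3=0 s2=0
t2.Δ0 s6=0 s0=1 s8=1 s5=1 s1=1 s4=0 clk=0 s7=0 s9=0 s10=0 s3=0 s2=0
t2.Δ1 s6=0 s0=1 s8=1 s5=1 s1=1 s4=0 clk=1 s7=0 s9=0 s10=0 s3=0 s2=0
t2.Δ2 s6=0 s0=1 s8=0 s5=1 s1=1 s4=0 clk=1 s7=0 s9=0 s10=1 s3=0 s2=0
t2.Δ3 s6=0 s0=1 s8=0 s5=0 s1=1 s4=0 clk=1 s7=0 s9=0 s10=1 s3=0 s2=0
t2.Δ4 s6=0 s0=0 s8=0 s5=0 s1=1 s4=0 clk=1 s7=0 s9=0 s10=1 s3=0 s2=0
t2.Δ5 s6=0 s0=0 s8=0 s5=0 s1=1 s4=0 clk=1 s7=0 s9=1 s10=1 s3=0 s2=0
t2.Δ6 s6=0 s0=0 s8=0 s5=0 s1=1 s4=0 clk=1 s7=0 s9=1 s10=1 s3=1 s2=0
t3.Δ0 s6=0 s0=0 s8=0 s5=0 s1=1 s4=0 clk=1 s7=0 s9=1 s10=1 s3=1 s2=0
t3.Δ1 s6=0 s0=0 s8=0 s5=0 s1=1 s4=0 clk=0 s7=0 s9=1 s10=1 s3=1 s2=0
t4.Δ0 s6=0 s0=0 s8=0 s5=0 s1=1 s4=0 clk=0 s7=0 s9=1 s10=1 s3=1 s2=0
t4.Δ1 s6=0 s0=0 s8=0 s5=0 s1=1 s4=0 clk=1 s7=0 s9=1 s10=1 s3=1 s2=0
t4.Δ2 s6=0 s0=0 s8=1 s5=0 s1=1 s4=0 clk=1 s7=0 s9=1 s10=0 s3=1 s2=0
t4.Δ3 s6=0 s0=0 s8=1 s5=1 s1=1 s4=0 clk=1 s7=0 s9=1 s10=0 s3=1 s2=0
t4.Δ4 s6=0 s0=1 s8=1 s5=1 s1=1 s4=0 clk=1 s7=0 s9=1 s10=0 s3=1 s2=0
t4.Δ5 s6=0 s0=1 s8=1 s5=1 s1=1 s4=0 clk=1 s7=0 s9=0 s10=0 s3=1 s2=0
t4.Δ6 s6=0 s0=1 s8=1 s5=1 s1=1 s4=0 clk=1 s7=0 s9=0 s10=0 s3=0 s2=0
t5.Δ0 s6=0 s0=1 s8=1 s5=1 s1=1 s4=0 clk=1 s7=0 s9=0 s10=0 s3=0 s2=0
t5.Δ1 s6=0 s0=1 s8=1 s5=1 s1=1 s4=0 clk=0 s7=0 s9=0 s10=0 s3=0 s2=0
t6.Δ0 s6=0 s0=1 s8=1 s5=1 s1=1 s4=0 clk=0 s7=0 s9=0 s10=0 s3=0 s2=0
t6.Δ1 s6=0 s0=1 s8=1 s5=1 s1=1 s4=0 clk=1 s7=0 s9=0 s10=0 s3=0 s2=0
t6.Δ2 s6=0 s0=1 s8=0 s5=1 s1=1 s4=0 clk=1 s7=0 s9=0 s10=1 s3=0 s2=0
t6.Δ3 s6=0 s0=1 s8=0 s5=0 s1=1 s4=0 clk=1 s7=0 s9=0 s10=1 s3=0 s2=0
t6.Δ4 s6=0 s0=0 s8=0 s5=0 s1=1 s4=0 clk=1 s7=0 s9=0 s10=1 s3=0 s2=0
t6.Δ5 s6=0 s0=0 s8=0 s5=0 s1=1 s4=0 clk=1 s7=0 s9=1 s10=1 s3=0 s2=0
t6.Δ6 s6=0 s0=0 s8=0 s5=0 s1=1 s4=0 clk=1 s7=0 s9=1 s10=1 s3=1 s2=0
t7.Δ0 s6=0 s0=0 s8=0 s5=0 s1=1 s4=0 clk=1 s7=0 s9=1 s10=1 s3=1 s2=0
t7.Δ1 s6=0 s0=0 s8=0 s5=0 s1=1 s4=0 clk=0 s7=0 s9=1 s10=1 s3=1 s2=0
t8.Δ0 s6=0 s0=0 s8=0 s5=0 s1=1 s4=0 clk=0 s7=0 s9=1 s10=1 s3=1 s2=0
t8.Δ1 s6=0 s0=0 s8=0 s5=0 s1=1 s4=0 clk=1 s7=0 s9=1 s10=1 s3=1 s2=0
t8.Δ2 s6=0 s0=0 s8=1 s5=0 s1=1 s4=0 clk=1 s7=0 s9=1 s10=0 s3=1 s2=0
t8.Δ3 s6=0 s0=0 s8=1 s5=1 s1=1 s4=0 clk=1 s7=0 s9=1 s10=0 s3=1 s2=0
t8.Δ4 s6=0 s0=1 s8=1 s5=1 s1=1 s4=0 clk=1 s7=0 s9=1 s10=0 s3=1 s2=0
t8.Δ5 s6=0 s0=1 s8=1 s5=1 s1=1 s4=0 clk=1 s7=0 s9=0 s10=0 s3=1 s2=0
t8.Δ6 s6=0 s0=1 s8=1 s5=1 s1=1 s4=0 clk=1 s7=0 s9=0 s10=0 s3=0 s2=0
t9.Δ0 s6=0 s0=1 s8=1 s5=1 s1=1 s4=0 clk=1 s7=0 s9=0 s10=0 s3=0 s2=0
t9.Δ1 s6=0 s0=1 s8=1 s5=1 s1=1 s4=0 clk=0 s7=0 s9=0 s10=0 s3=0 s2=0

0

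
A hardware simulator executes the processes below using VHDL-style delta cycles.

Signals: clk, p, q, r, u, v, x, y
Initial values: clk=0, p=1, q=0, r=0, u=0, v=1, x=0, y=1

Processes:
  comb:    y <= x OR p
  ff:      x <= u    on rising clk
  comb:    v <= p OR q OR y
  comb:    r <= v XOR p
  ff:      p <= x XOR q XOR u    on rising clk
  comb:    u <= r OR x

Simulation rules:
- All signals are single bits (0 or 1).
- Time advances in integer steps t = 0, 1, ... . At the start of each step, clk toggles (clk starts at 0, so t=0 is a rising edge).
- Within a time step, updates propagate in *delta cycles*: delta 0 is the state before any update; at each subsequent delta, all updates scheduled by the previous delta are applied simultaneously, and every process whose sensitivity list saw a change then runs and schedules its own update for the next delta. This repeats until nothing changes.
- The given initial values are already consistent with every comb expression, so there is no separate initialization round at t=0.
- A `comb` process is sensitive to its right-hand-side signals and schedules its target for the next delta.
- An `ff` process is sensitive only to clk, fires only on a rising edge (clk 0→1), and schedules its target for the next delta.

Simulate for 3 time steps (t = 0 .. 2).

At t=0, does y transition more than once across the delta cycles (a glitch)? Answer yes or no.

t0.Δ0 u=0 p=1 clk=0 q=0 x=0 v=1 r=0 y=1
t0.Δ1 u=0 p=1 clk=1 q=0 x=0 v=1 r=0 y=1
t0.Δ2 u=0 p=0 clk=1 q=0 x=0 v=1 r=0 y=1
t0.Δ3 u=0 p=0 clk=1 q=0 x=0 v=1 r=1 y=0
t0.Δ4 u=1 p=0 clk=1 q=0 x=0 v=0 r=1 y=0
t0.Δ5 u=1 p=0 clk=1 q=0 x=0 v=0 r=0 y=0
t0.Δ6 u=0 p=0 clk=1 q=0 x=0 v=0 r=0 y=0
t1.Δ0 u=0 p=0 clk=1 q=0 x=0 v=0 r=0 y=0
t1.Δ1 u=0 p=0 clk=0 q=0 x=0 v=0 r=0 y=0
t2.Δ0 u=0 p=0 clk=0 q=0 x=0 v=0 r=0 y=0
t2.Δ1 u=0 p=0 clk=1 q=0 x=0 v=0 r=0 y=0

no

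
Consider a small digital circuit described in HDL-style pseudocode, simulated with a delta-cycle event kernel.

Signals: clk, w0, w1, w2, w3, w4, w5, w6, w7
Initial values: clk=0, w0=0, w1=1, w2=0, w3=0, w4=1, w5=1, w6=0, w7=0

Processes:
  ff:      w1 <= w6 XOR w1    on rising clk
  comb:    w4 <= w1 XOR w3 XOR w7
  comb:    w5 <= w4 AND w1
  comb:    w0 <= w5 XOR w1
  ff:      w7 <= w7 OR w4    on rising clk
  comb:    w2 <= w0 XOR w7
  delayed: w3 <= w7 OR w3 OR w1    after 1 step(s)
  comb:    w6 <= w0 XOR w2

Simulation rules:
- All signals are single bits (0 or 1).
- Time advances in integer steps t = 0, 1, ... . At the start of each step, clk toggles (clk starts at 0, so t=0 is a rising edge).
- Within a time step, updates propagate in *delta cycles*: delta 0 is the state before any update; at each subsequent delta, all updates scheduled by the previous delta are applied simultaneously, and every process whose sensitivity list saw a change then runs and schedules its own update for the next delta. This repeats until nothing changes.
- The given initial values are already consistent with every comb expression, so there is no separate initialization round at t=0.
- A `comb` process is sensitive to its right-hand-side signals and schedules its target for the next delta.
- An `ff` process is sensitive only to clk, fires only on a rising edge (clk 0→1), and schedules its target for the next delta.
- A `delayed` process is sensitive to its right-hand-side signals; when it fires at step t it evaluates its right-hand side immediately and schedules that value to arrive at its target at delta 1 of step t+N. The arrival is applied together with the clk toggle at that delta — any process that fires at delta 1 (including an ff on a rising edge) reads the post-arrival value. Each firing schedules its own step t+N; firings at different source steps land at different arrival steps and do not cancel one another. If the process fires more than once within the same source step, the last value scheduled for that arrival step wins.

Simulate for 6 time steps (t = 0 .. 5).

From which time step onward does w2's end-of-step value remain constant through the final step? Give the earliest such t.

[bits: w3,w4,w0,w7,w2,w1,w5,w6,clk]
t=0: Δ0=010001100 Δ1=010001101 Δ2=010101101 Δ3=000111101 Δ4=000111011 Δ5=001111011 Δ6=001101001 Δ7=001101011 | 7Δ
t=1: Δ0=001101011 Δ1=101101010 Δ2=111101010 Δ3=111101110 Δ4=110101110 Δ5=110111100 Δ6=110111110 | 6Δ
t=2: Δ0=110111110 Δ1=110111111 Δ2=110110111 Δ3=101110011 Δ4=100100001 Δ5=100110001 Δ6=100110011 | 6Δ
t=3: Δ0=100110011 Δ1=100110010 | 1Δ
t=4: Δ0=100110010 Δ1=100110011 Δ2=100111011 Δ3=111111011 Δ4=111101101 Δ5=110101111 Δ6=110111101 Δ7=110111111 | 7Δ
t=5: Δ0=110111111 Δ1=110111110 | 1Δ

1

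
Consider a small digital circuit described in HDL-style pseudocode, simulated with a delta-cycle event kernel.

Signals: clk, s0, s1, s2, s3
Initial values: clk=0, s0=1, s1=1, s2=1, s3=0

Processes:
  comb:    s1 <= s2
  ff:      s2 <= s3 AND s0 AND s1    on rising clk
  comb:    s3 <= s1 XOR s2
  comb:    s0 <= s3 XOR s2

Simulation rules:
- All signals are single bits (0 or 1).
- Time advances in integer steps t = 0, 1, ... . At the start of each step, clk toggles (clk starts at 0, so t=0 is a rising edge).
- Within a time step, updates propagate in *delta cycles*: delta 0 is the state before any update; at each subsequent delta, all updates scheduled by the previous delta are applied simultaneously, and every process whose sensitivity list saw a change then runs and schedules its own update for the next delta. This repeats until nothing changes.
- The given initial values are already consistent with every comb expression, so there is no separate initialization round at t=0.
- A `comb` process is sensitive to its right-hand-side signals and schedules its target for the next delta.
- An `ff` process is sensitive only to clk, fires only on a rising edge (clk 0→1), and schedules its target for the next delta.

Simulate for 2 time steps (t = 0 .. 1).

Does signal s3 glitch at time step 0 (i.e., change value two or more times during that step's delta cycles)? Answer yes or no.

t=0 Δ0: s0=1 clk=0 s1=1 s2=1 s3=0
  Δ1: clk:0→1
  Δ2: s2:1→0
  Δ3: s0:1→0, s1:1→0, s3:0→1
  Δ4: s0:0→1, s3:1→0
  Δ5: s0:1→0
  (5Δ to stable)
t=1 Δ0: s0=0 clk=1 s1=0 s2=0 s3=0
  Δ1: clk:1→0
  (1Δ to stable)

yes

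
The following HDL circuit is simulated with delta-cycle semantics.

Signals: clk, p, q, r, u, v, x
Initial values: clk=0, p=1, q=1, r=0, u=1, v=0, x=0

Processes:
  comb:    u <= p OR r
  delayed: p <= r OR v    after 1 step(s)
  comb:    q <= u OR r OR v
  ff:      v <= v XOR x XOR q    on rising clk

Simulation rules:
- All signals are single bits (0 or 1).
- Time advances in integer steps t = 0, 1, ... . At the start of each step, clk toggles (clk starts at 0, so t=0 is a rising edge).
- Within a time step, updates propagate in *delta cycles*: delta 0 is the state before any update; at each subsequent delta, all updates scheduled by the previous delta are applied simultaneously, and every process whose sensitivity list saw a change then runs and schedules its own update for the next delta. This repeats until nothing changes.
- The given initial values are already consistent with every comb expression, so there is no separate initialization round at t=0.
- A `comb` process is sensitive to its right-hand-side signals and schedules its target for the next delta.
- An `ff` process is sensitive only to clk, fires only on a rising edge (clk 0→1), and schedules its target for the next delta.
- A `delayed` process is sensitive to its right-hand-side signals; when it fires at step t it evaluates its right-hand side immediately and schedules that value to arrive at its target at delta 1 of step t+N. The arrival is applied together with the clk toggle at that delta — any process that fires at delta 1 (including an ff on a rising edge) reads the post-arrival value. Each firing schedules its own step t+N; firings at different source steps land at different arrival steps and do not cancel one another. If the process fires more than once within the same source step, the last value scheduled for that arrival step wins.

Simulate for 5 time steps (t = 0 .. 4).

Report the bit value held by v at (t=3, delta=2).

t=0 Δ0: q=1 x=0 u=1 p=1 clk=0 r=0 v=0
  Δ1: clk:0→1
  Δ2: v:0→1
  (2Δ to stable)
t=1 Δ0: q=1 x=0 u=1 p=1 clk=1 r=0 v=1
  Δ1: clk:1→0
  (1Δ to stable)
t=2 Δ0: q=1 x=0 u=1 p=1 clk=0 r=0 v=1
  Δ1: clk:0→1
  Δ2: v:1→0
  (2Δ to stable)
t=3 Δ0: q=1 x=0 u=1 p=1 clk=1 r=0 v=0
  Δ1: p:1→0, clk:1→0
  Δ2: u:1→0
  Δ3: q:1→0
  (3Δ to stable)
t=4 Δ0: q=0 x=0 u=0 p=0 clk=0 r=0 v=0
  Δ1: clk:0→1
  (1Δ to stable)

0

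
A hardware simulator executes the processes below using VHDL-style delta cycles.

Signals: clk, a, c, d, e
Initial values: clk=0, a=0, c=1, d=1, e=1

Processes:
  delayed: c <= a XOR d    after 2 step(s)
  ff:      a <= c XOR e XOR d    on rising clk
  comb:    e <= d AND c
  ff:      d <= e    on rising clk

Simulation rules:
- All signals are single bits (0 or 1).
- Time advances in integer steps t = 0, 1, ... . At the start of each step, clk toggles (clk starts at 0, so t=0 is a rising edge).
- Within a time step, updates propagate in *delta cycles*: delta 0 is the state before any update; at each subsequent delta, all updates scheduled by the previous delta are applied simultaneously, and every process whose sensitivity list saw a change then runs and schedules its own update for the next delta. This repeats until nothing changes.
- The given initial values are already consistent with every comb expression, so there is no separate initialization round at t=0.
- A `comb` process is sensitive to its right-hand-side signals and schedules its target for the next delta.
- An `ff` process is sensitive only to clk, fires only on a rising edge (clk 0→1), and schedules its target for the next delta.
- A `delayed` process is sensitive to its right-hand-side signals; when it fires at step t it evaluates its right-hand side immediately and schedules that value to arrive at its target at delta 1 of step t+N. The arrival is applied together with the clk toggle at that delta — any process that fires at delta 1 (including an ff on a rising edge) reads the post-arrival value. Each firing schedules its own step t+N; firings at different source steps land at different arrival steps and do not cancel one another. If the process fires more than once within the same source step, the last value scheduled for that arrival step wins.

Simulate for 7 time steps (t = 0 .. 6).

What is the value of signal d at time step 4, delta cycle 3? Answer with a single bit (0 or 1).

0

t=0 Δ0: d=1 c=1 clk=0 a=0 e=1
  Δ1: clk:0→1
  Δ2: a:0→1
  (2Δ to stable)
t=1 Δ0: d=1 c=1 clk=1 a=1 e=1
  Δ1: clk:1→0
  (1Δ to stable)
t=2 Δ0: d=1 c=1 clk=0 a=1 e=1
  Δ1: c:1→0, clk:0→1
  Δ2: a:1→0, e:1→0
  (2Δ to stable)
t=3 Δ0: d=1 c=0 clk=1 a=0 e=0
  Δ1: clk:1→0
  (1Δ to stable)
t=4 Δ0: d=1 c=0 clk=0 a=0 e=0
  Δ1: c:0→1, clk:0→1
  Δ2: d:1→0, e:0→1
  Δ3: e:1→0
  (3Δ to stable)
t=5 Δ0: d=0 c=1 clk=1 a=0 e=0
  Δ1: clk:1→0
  (1Δ to stable)
t=6 Δ0: d=0 c=1 clk=0 a=0 e=0
  Δ1: c:1→0, clk:0→1
  (1Δ to stable)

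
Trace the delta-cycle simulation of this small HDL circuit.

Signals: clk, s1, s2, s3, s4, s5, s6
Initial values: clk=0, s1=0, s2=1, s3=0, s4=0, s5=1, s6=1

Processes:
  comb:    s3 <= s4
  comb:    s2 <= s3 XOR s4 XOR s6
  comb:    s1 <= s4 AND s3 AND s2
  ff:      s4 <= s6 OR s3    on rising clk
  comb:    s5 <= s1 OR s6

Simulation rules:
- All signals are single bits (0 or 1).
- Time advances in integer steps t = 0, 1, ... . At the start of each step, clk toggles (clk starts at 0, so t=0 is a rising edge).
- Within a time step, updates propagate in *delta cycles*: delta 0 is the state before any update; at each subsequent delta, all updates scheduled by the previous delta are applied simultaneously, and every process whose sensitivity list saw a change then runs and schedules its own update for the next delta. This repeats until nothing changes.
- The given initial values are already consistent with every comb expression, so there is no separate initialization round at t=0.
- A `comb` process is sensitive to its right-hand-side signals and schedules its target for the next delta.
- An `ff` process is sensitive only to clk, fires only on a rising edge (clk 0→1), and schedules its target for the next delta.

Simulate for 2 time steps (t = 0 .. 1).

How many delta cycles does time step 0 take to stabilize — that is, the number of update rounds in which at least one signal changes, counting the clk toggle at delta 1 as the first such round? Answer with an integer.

5

t=0 Δ0: s6=1 s3=0 clk=0 s1=0 s2=1 s5=1 s4=0
  Δ1: clk:0→1
  Δ2: s4:0→1
  Δ3: s3:0→1, s2:1→0
  Δ4: s2:0→1
  Δ5: s1:0→1
  (5Δ to stable)
t=1 Δ0: s6=1 s3=1 clk=1 s1=1 s2=1 s5=1 s4=1
  Δ1: clk:1→0
  (1Δ to stable)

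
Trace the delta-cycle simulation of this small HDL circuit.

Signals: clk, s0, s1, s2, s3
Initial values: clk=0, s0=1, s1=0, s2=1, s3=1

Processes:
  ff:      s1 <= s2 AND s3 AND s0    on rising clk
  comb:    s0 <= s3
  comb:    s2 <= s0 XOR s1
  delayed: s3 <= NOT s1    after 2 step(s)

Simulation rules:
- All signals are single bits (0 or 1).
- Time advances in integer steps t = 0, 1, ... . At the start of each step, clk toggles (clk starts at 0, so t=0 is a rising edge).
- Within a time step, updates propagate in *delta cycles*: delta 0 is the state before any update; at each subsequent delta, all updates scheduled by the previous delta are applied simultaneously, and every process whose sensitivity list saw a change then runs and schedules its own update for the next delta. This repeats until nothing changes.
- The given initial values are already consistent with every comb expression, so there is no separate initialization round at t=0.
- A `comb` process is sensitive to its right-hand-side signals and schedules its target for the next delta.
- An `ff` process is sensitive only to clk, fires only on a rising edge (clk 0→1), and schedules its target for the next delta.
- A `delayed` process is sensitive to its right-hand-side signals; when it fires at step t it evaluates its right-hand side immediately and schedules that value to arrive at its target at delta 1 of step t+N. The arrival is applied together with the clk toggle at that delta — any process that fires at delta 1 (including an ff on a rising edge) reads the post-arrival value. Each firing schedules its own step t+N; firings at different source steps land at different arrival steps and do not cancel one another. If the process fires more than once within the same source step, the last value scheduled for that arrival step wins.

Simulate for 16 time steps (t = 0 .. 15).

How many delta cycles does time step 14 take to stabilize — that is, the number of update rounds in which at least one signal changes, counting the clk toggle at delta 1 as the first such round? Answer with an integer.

t0.Δ0 s0=1 clk=0 s2=1 s1=0 s3=1
t0.Δ1 s0=1 clk=1 s2=1 s1=0 s3=1
t0.Δ2 s0=1 clk=1 s2=1 s1=1 s3=1
t0.Δ3 s0=1 clk=1 s2=0 s1=1 s3=1
t1.Δ0 s0=1 clk=1 s2=0 s1=1 s3=1
t1.Δ1 s0=1 clk=0 s2=0 s1=1 s3=1
t2.Δ0 s0=1 clk=0 s2=0 s1=1 s3=1
t2.Δ1 s0=1 clk=1 s2=0 s1=1 s3=0
t2.Δ2 s0=0 clk=1 s2=0 s1=0 s3=0
t3.Δ0 s0=0 clk=1 s2=0 s1=0 s3=0
t3.Δ1 s0=0 clk=0 s2=0 s1=0 s3=0
t4.Δ0 s0=0 clk=0 s2=0 s1=0 s3=0
t4.Δ1 s0=0 clk=1 s2=0 s1=0 s3=1
t4.Δ2 s0=1 clk=1 s2=0 s1=0 s3=1
t4.Δ3 s0=1 clk=1 s2=1 s1=0 s3=1
t5.Δ0 s0=1 clk=1 s2=1 s1=0 s3=1
t5.Δ1 s0=1 clk=0 s2=1 s1=0 s3=1
t6.Δ0 s0=1 clk=0 s2=1 s1=0 s3=1
t6.Δ1 s0=1 clk=1 s2=1 s1=0 s3=1
t6.Δ2 s0=1 clk=1 s2=1 s1=1 s3=1
t6.Δ3 s0=1 clk=1 s2=0 s1=1 s3=1
t7.Δ0 s0=1 clk=1 s2=0 s1=1 s3=1
t7.Δ1 s0=1 clk=0 s2=0 s1=1 s3=1
t8.Δ0 s0=1 clk=0 s2=0 s1=1 s3=1
t8.Δ1 s0=1 clk=1 s2=0 s1=1 s3=0
t8.Δ2 s0=0 clk=1 s2=0 s1=0 s3=0
t9.Δ0 s0=0 clk=1 s2=0 s1=0 s3=0
t9.Δ1 s0=0 clk=0 s2=0 s1=0 s3=0
t10.Δ0 s0=0 clk=0 s2=0 s1=0 s3=0
t10.Δ1 s0=0 clk=1 s2=0 s1=0 s3=1
t10.Δ2 s0=1 clk=1 s2=0 s1=0 s3=1
t10.Δ3 s0=1 clk=1 s2=1 s1=0 s3=1
t11.Δ0 s0=1 clk=1 s2=1 s1=0 s3=1
t11.Δ1 s0=1 clk=0 s2=1 s1=0 s3=1
t12.Δ0 s0=1 clk=0 s2=1 s1=0 s3=1
t12.Δ1 s0=1 clk=1 s2=1 s1=0 s3=1
t12.Δ2 s0=1 clk=1 s2=1 s1=1 s3=1
t12.Δ3 s0=1 clk=1 s2=0 s1=1 s3=1
t13.Δ0 s0=1 clk=1 s2=0 s1=1 s3=1
t13.Δ1 s0=1 clk=0 s2=0 s1=1 s3=1
t14.Δ0 s0=1 clk=0 s2=0 s1=1 s3=1
t14.Δ1 s0=1 clk=1 s2=0 s1=1 s3=0
t14.Δ2 s0=0 clk=1 s2=0 s1=0 s3=0
t15.Δ0 s0=0 clk=1 s2=0 s1=0 s3=0
t15.Δ1 s0=0 clk=0 s2=0 s1=0 s3=0

2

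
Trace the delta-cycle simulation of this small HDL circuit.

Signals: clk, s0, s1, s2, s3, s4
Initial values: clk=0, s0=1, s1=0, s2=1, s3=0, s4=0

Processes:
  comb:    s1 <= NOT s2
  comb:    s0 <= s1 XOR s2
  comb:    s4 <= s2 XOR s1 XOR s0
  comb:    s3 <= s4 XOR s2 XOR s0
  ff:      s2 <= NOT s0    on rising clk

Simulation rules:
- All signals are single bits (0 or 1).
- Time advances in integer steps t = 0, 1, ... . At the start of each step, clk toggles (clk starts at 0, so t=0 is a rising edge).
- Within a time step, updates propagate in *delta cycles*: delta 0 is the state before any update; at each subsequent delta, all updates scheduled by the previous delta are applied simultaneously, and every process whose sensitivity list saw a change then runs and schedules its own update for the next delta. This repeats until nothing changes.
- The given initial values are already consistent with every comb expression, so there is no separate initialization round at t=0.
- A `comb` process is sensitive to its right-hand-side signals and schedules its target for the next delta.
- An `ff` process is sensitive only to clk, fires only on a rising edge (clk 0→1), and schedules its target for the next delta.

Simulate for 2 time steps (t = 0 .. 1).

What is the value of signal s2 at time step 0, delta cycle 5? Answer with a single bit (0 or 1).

t=0 Δ0: s0=1 clk=0 s3=0 s1=0 s4=0 s2=1
  Δ1: clk:0→1
  Δ2: s2:1→0
  Δ3: s0:1→0, s3:0→1, s1:0→1, s4:0→1
  Δ4: s0:0→1
  Δ5: s3:1→0, s4:1→0
  Δ6: s3:0→1
  (6Δ to stable)
t=1 Δ0: s0=1 clk=1 s3=1 s1=1 s4=0 s2=0
  Δ1: clk:1→0
  (1Δ to stable)

0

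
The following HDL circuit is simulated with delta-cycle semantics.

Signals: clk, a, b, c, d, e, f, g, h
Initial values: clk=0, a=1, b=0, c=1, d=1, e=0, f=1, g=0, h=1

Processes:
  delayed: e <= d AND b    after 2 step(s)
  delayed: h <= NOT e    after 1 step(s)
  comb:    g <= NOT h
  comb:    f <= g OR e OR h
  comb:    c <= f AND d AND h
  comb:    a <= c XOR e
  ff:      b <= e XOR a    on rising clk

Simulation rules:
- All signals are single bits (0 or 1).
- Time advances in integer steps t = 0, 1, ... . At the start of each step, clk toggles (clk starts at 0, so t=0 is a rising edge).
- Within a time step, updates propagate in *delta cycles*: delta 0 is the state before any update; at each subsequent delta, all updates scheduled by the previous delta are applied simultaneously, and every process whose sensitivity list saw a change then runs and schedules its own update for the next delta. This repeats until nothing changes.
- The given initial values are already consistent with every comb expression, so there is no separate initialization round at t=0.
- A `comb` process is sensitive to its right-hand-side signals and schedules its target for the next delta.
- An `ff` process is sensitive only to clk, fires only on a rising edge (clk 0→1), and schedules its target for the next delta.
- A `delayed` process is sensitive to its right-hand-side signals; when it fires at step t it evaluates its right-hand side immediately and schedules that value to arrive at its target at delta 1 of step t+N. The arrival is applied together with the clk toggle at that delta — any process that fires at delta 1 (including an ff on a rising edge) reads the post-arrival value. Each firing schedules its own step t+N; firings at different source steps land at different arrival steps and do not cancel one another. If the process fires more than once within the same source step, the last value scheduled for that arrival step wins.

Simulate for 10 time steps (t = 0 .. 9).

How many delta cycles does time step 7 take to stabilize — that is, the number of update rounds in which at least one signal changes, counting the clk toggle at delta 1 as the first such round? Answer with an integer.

[bits: d,e,c,g,clk,a,h,b,f]
t=0: Δ0=101001101 Δ1=101011101 Δ2=101011111 | 2Δ
t=1: Δ0=101011111 Δ1=101001111 | 1Δ
t=2: Δ0=101001111 Δ1=111011111 Δ2=111010101 | 2Δ
t=3: Δ0=111010101 Δ1=111000001 Δ2=110100001 Δ3=110101001 | 3Δ
t=4: Δ0=110101001 Δ1=100111001 Δ2=100110011 | 2Δ
t=5: Δ0=100110011 Δ1=100100111 Δ2=101000111 Δ3=101001111 | 3Δ
t=6: Δ0=101001111 Δ1=111011111 Δ2=111010101 | 2Δ
t=7: Δ0=111010101 Δ1=111000001 Δ2=110100001 Δ3=110101001 | 3Δ
t=8: Δ0=110101001 Δ1=100111001 Δ2=100110011 | 2Δ
t=9: Δ0=100110011 Δ1=100100111 Δ2=101000111 Δ3=101001111 | 3Δ

3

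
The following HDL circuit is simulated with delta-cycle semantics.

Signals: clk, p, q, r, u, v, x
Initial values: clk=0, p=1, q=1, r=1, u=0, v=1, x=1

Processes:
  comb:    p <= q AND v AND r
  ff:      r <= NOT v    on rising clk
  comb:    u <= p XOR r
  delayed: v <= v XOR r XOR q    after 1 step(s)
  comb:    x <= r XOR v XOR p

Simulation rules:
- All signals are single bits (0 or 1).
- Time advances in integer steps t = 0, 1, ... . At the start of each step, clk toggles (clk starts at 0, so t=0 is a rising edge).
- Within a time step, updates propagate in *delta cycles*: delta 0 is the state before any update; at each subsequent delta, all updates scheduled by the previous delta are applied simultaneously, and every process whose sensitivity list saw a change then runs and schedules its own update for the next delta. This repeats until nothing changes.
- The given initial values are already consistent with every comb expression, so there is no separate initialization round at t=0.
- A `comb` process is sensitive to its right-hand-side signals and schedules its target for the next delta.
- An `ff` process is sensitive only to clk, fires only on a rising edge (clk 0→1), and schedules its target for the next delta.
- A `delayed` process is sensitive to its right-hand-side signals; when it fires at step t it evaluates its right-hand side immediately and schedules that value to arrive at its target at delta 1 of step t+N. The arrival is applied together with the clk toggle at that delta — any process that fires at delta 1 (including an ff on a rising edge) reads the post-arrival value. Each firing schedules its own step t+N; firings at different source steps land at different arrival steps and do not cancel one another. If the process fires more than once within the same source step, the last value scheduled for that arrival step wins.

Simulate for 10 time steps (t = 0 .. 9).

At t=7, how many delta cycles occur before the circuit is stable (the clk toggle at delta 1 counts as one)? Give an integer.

2

[bits: q,p,u,x,v,clk,r]
t=0: Δ0=1101101 Δ1=1101111 Δ2=1101110 Δ3=1010110 Δ4=1001110 | 4Δ
t=1: Δ0=1001110 Δ1=1001000 Δ2=1000000 | 2Δ
t=2: Δ0=1000000 Δ1=1000110 Δ2=1001110 | 2Δ
t=3: Δ0=1001110 Δ1=1001000 Δ2=1000000 | 2Δ
t=4: Δ0=1000000 Δ1=1000110 Δ2=1001110 | 2Δ
t=5: Δ0=1001110 Δ1=1001000 Δ2=1000000 | 2Δ
t=6: Δ0=1000000 Δ1=1000110 Δ2=1001110 | 2Δ
t=7: Δ0=1001110 Δ1=1001000 Δ2=1000000 | 2Δ
t=8: Δ0=1000000 Δ1=1000110 Δ2=1001110 | 2Δ
t=9: Δ0=1001110 Δ1=1001000 Δ2=1000000 | 2Δ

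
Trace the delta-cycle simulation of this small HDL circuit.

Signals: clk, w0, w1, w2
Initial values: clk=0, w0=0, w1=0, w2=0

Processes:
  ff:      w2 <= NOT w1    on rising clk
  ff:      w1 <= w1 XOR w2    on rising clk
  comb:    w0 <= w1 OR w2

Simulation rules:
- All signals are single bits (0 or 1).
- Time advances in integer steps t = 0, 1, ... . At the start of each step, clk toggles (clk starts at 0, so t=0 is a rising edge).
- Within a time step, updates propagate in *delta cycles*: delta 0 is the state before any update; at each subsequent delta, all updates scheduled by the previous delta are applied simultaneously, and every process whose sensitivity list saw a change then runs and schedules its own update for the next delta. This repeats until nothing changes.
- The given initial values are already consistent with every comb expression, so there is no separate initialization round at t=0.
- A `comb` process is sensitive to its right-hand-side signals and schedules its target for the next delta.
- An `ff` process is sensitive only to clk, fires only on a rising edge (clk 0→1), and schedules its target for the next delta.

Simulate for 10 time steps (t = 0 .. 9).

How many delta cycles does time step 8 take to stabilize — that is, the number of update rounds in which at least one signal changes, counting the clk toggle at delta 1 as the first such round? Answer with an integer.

t0.Δ0 w1=0 w2=0 clk=0 w0=0
t0.Δ1 w1=0 w2=0 clk=1 w0=0
t0.Δ2 w1=0 w2=1 clk=1 w0=0
t0.Δ3 w1=0 w2=1 clk=1 w0=1
t1.Δ0 w1=0 w2=1 clk=1 w0=1
t1.Δ1 w1=0 w2=1 clk=0 w0=1
t2.Δ0 w1=0 w2=1 clk=0 w0=1
t2.Δ1 w1=0 w2=1 clk=1 w0=1
t2.Δ2 w1=1 w2=1 clk=1 w0=1
t3.Δ0 w1=1 w2=1 clk=1 w0=1
t3.Δ1 w1=1 w2=1 clk=0 w0=1
t4.Δ0 w1=1 w2=1 clk=0 w0=1
t4.Δ1 w1=1 w2=1 clk=1 w0=1
t4.Δ2 w1=0 w2=0 clk=1 w0=1
t4.Δ3 w1=0 w2=0 clk=1 w0=0
t5.Δ0 w1=0 w2=0 clk=1 w0=0
t5.Δ1 w1=0 w2=0 clk=0 w0=0
t6.Δ0 w1=0 w2=0 clk=0 w0=0
t6.Δ1 w1=0 w2=0 clk=1 w0=0
t6.Δ2 w1=0 w2=1 clk=1 w0=0
t6.Δ3 w1=0 w2=1 clk=1 w0=1
t7.Δ0 w1=0 w2=1 clk=1 w0=1
t7.Δ1 w1=0 w2=1 clk=0 w0=1
t8.Δ0 w1=0 w2=1 clk=0 w0=1
t8.Δ1 w1=0 w2=1 clk=1 w0=1
t8.Δ2 w1=1 w2=1 clk=1 w0=1
t9.Δ0 w1=1 w2=1 clk=1 w0=1
t9.Δ1 w1=1 w2=1 clk=0 w0=1

2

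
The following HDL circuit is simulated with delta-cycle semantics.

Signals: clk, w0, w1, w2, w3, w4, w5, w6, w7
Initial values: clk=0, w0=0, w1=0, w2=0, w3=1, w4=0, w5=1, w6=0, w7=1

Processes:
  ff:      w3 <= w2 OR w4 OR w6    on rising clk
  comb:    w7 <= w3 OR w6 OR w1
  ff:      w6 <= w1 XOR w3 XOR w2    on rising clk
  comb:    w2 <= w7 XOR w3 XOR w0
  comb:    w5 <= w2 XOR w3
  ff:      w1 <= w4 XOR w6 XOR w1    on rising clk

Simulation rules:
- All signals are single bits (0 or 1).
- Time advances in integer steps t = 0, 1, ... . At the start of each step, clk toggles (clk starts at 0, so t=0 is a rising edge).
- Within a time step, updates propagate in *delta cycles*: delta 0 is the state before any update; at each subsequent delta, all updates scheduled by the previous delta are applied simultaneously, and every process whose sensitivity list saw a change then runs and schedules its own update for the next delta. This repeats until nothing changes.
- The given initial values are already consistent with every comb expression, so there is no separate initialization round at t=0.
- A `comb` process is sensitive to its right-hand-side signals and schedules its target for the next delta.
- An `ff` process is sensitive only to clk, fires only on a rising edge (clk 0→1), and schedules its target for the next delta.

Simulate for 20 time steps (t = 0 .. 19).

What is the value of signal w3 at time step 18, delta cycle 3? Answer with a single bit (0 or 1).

[bits: w6,w0,w2,clk,w4,w7,w5,w3,w1]
t=0: Δ0=000001110 Δ1=000101110 Δ2=100101100 Δ3=101101000 Δ4=101101100 | 4Δ
t=1: Δ0=101101100 Δ1=101001100 | 1Δ
t=2: Δ0=101001100 Δ1=101101100 Δ2=101101111 Δ3=100101011 Δ4=100101111 | 4Δ
t=3: Δ0=100101111 Δ1=100001111 | 1Δ
t=4: Δ0=100001111 Δ1=100101111 Δ2=000101110 | 2Δ
t=5: Δ0=000101110 Δ1=000001110 | 1Δ
t=6: Δ0=000001110 Δ1=000101110 Δ2=100101100 Δ3=101101000 Δ4=101101100 | 4Δ
t=7: Δ0=101101100 Δ1=101001100 | 1Δ
t=8: Δ0=101001100 Δ1=101101100 Δ2=101101111 Δ3=100101011 Δ4=100101111 | 4Δ
t=9: Δ0=100101111 Δ1=100001111 | 1Δ
t=10: Δ0=100001111 Δ1=100101111 Δ2=000101110 | 2Δ
t=11: Δ0=000101110 Δ1=000001110 | 1Δ
t=12: Δ0=000001110 Δ1=000101110 Δ2=100101100 Δ3=101101000 Δ4=101101100 | 4Δ
t=13: Δ0=101101100 Δ1=101001100 | 1Δ
t=14: Δ0=101001100 Δ1=101101100 Δ2=101101111 Δ3=100101011 Δ4=100101111 | 4Δ
t=15: Δ0=100101111 Δ1=100001111 | 1Δ
t=16: Δ0=100001111 Δ1=100101111 Δ2=000101110 | 2Δ
t=17: Δ0=000101110 Δ1=000001110 | 1Δ
t=18: Δ0=000001110 Δ1=000101110 Δ2=100101100 Δ3=101101000 Δ4=101101100 | 4Δ
t=19: Δ0=101101100 Δ1=101001100 | 1Δ

0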